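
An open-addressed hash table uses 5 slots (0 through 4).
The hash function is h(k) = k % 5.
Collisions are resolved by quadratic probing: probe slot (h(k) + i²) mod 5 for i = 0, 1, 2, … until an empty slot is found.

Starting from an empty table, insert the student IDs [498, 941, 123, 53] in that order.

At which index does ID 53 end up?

2

498: h=3 -> slot 3
941: h=1 -> slot 1
123: h=3, probe 3,4 -> slot 4
53: h=3, probe 3,4,2 -> slot 2
Table: [_, 941, 53, 498, 123]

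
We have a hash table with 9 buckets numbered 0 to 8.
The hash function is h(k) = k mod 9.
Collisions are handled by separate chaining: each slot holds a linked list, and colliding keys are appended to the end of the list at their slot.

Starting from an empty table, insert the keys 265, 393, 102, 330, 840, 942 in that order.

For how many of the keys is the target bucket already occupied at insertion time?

3

Insert 265: h=4, bucket 4 empty -> new chain.
Insert 393: h=6, bucket 6 empty -> new chain.
Insert 102: h=3, bucket 3 empty -> new chain.
Insert 330: h=6, bucket 6 nonempty -> append to chain.
Insert 840: h=3, bucket 3 nonempty -> append to chain.
Insert 942: h=6, bucket 6 nonempty -> append to chain.
Final buckets:
0: _
1: _
2: _
3: 102 -> 840
4: 265
5: _
6: 393 -> 330 -> 942
7: _
8: _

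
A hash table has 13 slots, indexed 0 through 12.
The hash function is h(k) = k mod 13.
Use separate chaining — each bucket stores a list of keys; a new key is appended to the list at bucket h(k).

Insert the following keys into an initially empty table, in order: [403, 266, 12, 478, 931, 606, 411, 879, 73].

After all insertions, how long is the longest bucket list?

403 → bucket 0
266 → bucket 6
12 → bucket 12
478 → bucket 10
931 → bucket 8
606 → bucket 8 (collision)
411 → bucket 8 (collision)
879 → bucket 8 (collision)
73 → bucket 8 (collision)
Final buckets:
0: 403
1: -
2: -
3: -
4: -
5: -
6: 266
7: -
8: 931 -> 606 -> 411 -> 879 -> 73
9: -
10: 478
11: -
12: 12

5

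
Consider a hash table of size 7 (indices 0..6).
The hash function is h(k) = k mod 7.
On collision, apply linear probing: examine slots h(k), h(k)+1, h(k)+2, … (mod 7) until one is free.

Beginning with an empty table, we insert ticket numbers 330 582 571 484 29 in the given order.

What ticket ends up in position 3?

330 hashes to 1; slot 1 is free -> place at 1.
582 hashes to 1; 1 taken -> place at 2.
571 hashes to 4; slot 4 is free -> place at 4.
484 hashes to 1; 1,2 taken -> place at 3.
29 hashes to 1; 1,2,3,4 taken -> place at 5.
Table: [., 330, 582, 484, 571, 29, .]

484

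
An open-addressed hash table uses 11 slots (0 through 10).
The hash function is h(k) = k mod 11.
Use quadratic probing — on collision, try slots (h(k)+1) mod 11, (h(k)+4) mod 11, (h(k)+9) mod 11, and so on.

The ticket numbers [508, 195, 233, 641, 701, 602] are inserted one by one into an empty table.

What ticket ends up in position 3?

233

508 hashes to 2; slot 2 is free => place at 2.
195 hashes to 8; slot 8 is free => place at 8.
233 hashes to 2; 2 taken => place at 3.
641 hashes to 3; 3 taken => place at 4.
701 hashes to 8; 8 taken => place at 9.
602 hashes to 8; 8,9 taken => place at 1.
Table: [∅, 602, 508, 233, 641, ∅, ∅, ∅, 195, 701, ∅]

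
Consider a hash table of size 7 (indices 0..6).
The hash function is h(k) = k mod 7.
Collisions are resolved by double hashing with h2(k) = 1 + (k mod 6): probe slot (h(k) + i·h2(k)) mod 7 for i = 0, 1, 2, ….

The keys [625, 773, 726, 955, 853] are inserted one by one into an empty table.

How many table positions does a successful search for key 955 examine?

Insert 625: h=2, slot 2 empty -> index 2.
Insert 773: h=3, slot 3 empty -> index 3.
Insert 726: h=5, slot 5 empty -> index 5.
Insert 955: h=3, h2=2, slots 3,5 occupied -> index 0.
Insert 853: h=6, slot 6 empty -> index 6.
Table: [955, -, 625, 773, -, 726, 853]
Lookup 955: h=3, h2=2, probe 3,5,0 → found at 0.

3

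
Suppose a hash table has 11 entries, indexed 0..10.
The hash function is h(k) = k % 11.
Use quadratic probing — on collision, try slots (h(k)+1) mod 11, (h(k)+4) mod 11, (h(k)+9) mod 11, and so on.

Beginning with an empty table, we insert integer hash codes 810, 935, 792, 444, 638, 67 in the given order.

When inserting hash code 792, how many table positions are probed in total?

2

Insert 810: h=7, slot 7 empty -> index 7.
Insert 935: h=0, slot 0 empty -> index 0.
Insert 792: h=0, slot 0 occupied -> index 1.
Insert 444: h=4, slot 4 empty -> index 4.
Insert 638: h=0, slots 0,1,4 occupied -> index 9.
Insert 67: h=1, slot 1 occupied -> index 2.
Table: [935, 792, 67, -, 444, -, -, 810, -, 638, -]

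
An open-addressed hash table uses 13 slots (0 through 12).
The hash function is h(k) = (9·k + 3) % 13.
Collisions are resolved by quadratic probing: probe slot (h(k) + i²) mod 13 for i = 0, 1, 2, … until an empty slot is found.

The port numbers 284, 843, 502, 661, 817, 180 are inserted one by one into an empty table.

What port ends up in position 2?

661

Insert 284: h=11, slot 11 empty -> index 11.
Insert 843: h=11, slot 11 occupied -> index 12.
Insert 502: h=10, slot 10 empty -> index 10.
Insert 661: h=11, slots 11,12 occupied -> index 2.
Insert 817: h=11, slots 11,12,2 occupied -> index 7.
Insert 180: h=11, slots 11,12,2,7 occupied -> index 1.
Table: [—, 180, 661, —, —, —, —, 817, —, —, 502, 284, 843]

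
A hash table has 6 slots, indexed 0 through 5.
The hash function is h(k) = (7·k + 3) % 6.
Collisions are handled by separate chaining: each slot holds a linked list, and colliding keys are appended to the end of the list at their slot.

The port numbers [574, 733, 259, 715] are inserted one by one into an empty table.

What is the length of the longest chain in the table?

574 -> bucket 1
733 -> bucket 4
259 -> bucket 4 (collision)
715 -> bucket 4 (collision)
Final buckets:
0: .
1: 574
2: .
3: .
4: 733 -> 259 -> 715
5: .

3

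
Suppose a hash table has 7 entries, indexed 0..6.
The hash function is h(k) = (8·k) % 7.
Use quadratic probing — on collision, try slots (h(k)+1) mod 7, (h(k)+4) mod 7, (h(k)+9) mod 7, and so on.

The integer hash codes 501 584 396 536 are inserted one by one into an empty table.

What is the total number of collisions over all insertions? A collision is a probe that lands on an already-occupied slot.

3

501: h=4 → slot 4
584: h=3 → slot 3
396: h=4, probe 4,5 → slot 5
536: h=4, probe 4,5,1 → slot 1
Table: [_, 536, _, 584, 501, 396, _]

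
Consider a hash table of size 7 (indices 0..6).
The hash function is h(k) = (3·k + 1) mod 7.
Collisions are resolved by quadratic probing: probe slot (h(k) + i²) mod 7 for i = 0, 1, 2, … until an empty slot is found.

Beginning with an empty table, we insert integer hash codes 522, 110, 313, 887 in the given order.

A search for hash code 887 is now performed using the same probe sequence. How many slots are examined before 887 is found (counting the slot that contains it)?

522: h=6 -> slot 6
110: h=2 -> slot 2
313: h=2, probe 2,3 -> slot 3
887: h=2, probe 2,3,6,4 -> slot 4
Table: [∅, ∅, 110, 313, 887, ∅, 522]
Lookup 887: h=2, probe 2,3,6,4 → found at 4.

4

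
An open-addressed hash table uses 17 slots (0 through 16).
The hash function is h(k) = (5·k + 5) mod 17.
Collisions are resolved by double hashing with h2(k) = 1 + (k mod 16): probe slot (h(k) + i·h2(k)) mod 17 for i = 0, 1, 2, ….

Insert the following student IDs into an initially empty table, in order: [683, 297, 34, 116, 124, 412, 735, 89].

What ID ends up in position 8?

412

683 hashes to 3; slot 3 is free => place at 3.
297 hashes to 11; slot 11 is free => place at 11.
34 hashes to 5; slot 5 is free => place at 5.
116 hashes to 7; slot 7 is free => place at 7.
124 hashes to 13; slot 13 is free => place at 13.
412 hashes to 8; slot 8 is free => place at 8.
735 hashes to 8, h2=16; 8,7 taken => place at 6.
89 hashes to 8, h2=10; 8 taken => place at 1.
Table: [∅, 89, ∅, 683, ∅, 34, 735, 116, 412, ∅, ∅, 297, ∅, 124, ∅, ∅, ∅]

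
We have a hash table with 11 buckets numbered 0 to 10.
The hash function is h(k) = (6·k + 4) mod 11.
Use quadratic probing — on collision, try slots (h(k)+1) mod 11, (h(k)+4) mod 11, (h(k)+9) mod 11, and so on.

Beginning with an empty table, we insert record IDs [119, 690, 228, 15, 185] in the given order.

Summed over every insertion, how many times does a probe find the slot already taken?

119 hashes to 3; slot 3 is free → place at 3.
690 hashes to 8; slot 8 is free → place at 8.
228 hashes to 8; 8 taken → place at 9.
15 hashes to 6; slot 6 is free → place at 6.
185 hashes to 3; 3 taken → place at 4.
Table: [—, —, —, 119, 185, —, 15, —, 690, 228, —]

2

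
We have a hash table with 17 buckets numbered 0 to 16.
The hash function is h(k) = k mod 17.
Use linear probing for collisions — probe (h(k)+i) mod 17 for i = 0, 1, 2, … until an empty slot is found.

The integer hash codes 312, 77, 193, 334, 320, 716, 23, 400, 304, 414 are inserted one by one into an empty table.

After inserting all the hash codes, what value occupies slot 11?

334

312 hashes to 6; slot 6 is free → place at 6.
77 hashes to 9; slot 9 is free → place at 9.
193 hashes to 6; 6 taken → place at 7.
334 hashes to 11; slot 11 is free → place at 11.
320 hashes to 14; slot 14 is free → place at 14.
716 hashes to 2; slot 2 is free → place at 2.
23 hashes to 6; 6,7 taken → place at 8.
400 hashes to 9; 9 taken → place at 10.
304 hashes to 15; slot 15 is free → place at 15.
414 hashes to 6; 6,7,8,9,10,11 taken → place at 12.
Table: [-, -, 716, -, -, -, 312, 193, 23, 77, 400, 334, 414, -, 320, 304, -]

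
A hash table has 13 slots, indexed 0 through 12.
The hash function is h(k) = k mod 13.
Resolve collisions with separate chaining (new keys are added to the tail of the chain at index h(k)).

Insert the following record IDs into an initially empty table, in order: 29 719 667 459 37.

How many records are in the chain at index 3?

Insert 29: h=3, bucket 3 empty → new chain.
Insert 719: h=4, bucket 4 empty → new chain.
Insert 667: h=4, bucket 4 nonempty → append to chain.
Insert 459: h=4, bucket 4 nonempty → append to chain.
Insert 37: h=11, bucket 11 empty → new chain.
Final buckets:
0: _
1: _
2: _
3: 29
4: 719 -> 667 -> 459
5: _
6: _
7: _
8: _
9: _
10: _
11: 37
12: _

1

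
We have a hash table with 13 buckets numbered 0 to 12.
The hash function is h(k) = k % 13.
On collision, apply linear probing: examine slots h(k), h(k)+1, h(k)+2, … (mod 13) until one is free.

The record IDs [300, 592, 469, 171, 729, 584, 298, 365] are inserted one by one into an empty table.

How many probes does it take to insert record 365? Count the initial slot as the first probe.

300 hashes to 1; slot 1 is free -> place at 1.
592 hashes to 7; slot 7 is free -> place at 7.
469 hashes to 1; 1 taken -> place at 2.
171 hashes to 2; 2 taken -> place at 3.
729 hashes to 1; 1,2,3 taken -> place at 4.
584 hashes to 12; slot 12 is free -> place at 12.
298 hashes to 12; 12 taken -> place at 0.
365 hashes to 1; 1,2,3,4 taken -> place at 5.
Table: [298, 300, 469, 171, 729, 365, -, 592, -, -, -, -, 584]

5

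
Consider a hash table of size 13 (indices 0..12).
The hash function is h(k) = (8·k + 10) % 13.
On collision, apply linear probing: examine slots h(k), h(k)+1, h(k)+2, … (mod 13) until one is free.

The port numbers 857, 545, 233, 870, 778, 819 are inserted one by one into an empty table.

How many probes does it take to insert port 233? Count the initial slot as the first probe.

Insert 857: h=2, slot 2 empty => index 2.
Insert 545: h=2, slot 2 occupied => index 3.
Insert 233: h=2, slots 2,3 occupied => index 4.
Insert 870: h=2, slots 2,3,4 occupied => index 5.
Insert 778: h=7, slot 7 empty => index 7.
Insert 819: h=10, slot 10 empty => index 10.
Table: [-, -, 857, 545, 233, 870, -, 778, -, -, 819, -, -]

3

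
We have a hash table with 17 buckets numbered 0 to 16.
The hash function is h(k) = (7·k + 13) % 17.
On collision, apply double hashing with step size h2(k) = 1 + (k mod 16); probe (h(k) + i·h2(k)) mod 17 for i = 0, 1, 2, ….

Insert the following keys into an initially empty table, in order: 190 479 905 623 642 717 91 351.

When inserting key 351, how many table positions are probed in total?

190 hashes to 0; slot 0 is free => place at 0.
479 hashes to 0, h2=16; 0 taken => place at 16.
905 hashes to 7; slot 7 is free => place at 7.
623 hashes to 5; slot 5 is free => place at 5.
642 hashes to 2; slot 2 is free => place at 2.
717 hashes to 0, h2=14; 0 taken => place at 14.
91 hashes to 4; slot 4 is free => place at 4.
351 hashes to 5, h2=16; 5,4 taken => place at 3.
Table: [190, _, 642, 351, 91, 623, _, 905, _, _, _, _, _, _, 717, _, 479]

3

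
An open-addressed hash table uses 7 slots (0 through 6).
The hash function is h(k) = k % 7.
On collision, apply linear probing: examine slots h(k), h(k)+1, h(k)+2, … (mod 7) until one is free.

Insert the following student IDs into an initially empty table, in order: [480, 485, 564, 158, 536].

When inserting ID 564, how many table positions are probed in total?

2

480: h=4 => slot 4
485: h=2 => slot 2
564: h=4, probe 4,5 => slot 5
158: h=4, probe 4,5,6 => slot 6
536: h=4, probe 4,5,6,0 => slot 0
Table: [536, -, 485, -, 480, 564, 158]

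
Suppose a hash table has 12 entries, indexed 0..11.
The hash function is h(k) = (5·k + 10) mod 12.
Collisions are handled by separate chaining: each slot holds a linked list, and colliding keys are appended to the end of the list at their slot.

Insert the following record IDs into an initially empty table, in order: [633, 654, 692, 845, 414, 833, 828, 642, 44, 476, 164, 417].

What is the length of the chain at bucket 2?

4

Insert 633: h=7, bucket 7 empty -> new chain.
Insert 654: h=4, bucket 4 empty -> new chain.
Insert 692: h=2, bucket 2 empty -> new chain.
Insert 845: h=11, bucket 11 empty -> new chain.
Insert 414: h=4, bucket 4 nonempty -> append to chain.
Insert 833: h=11, bucket 11 nonempty -> append to chain.
Insert 828: h=10, bucket 10 empty -> new chain.
Insert 642: h=4, bucket 4 nonempty -> append to chain.
Insert 44: h=2, bucket 2 nonempty -> append to chain.
Insert 476: h=2, bucket 2 nonempty -> append to chain.
Insert 164: h=2, bucket 2 nonempty -> append to chain.
Insert 417: h=7, bucket 7 nonempty -> append to chain.
Final buckets:
0: -
1: -
2: 692 -> 44 -> 476 -> 164
3: -
4: 654 -> 414 -> 642
5: -
6: -
7: 633 -> 417
8: -
9: -
10: 828
11: 845 -> 833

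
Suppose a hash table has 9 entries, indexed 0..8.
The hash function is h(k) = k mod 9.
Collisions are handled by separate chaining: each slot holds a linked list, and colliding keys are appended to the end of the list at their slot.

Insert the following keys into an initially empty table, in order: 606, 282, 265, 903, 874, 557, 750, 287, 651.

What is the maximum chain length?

Insert 606: h=3, bucket 3 empty → new chain.
Insert 282: h=3, bucket 3 nonempty → append to chain.
Insert 265: h=4, bucket 4 empty → new chain.
Insert 903: h=3, bucket 3 nonempty → append to chain.
Insert 874: h=1, bucket 1 empty → new chain.
Insert 557: h=8, bucket 8 empty → new chain.
Insert 750: h=3, bucket 3 nonempty → append to chain.
Insert 287: h=8, bucket 8 nonempty → append to chain.
Insert 651: h=3, bucket 3 nonempty → append to chain.
Final buckets:
0: —
1: 874
2: —
3: 606 -> 282 -> 903 -> 750 -> 651
4: 265
5: —
6: —
7: —
8: 557 -> 287

5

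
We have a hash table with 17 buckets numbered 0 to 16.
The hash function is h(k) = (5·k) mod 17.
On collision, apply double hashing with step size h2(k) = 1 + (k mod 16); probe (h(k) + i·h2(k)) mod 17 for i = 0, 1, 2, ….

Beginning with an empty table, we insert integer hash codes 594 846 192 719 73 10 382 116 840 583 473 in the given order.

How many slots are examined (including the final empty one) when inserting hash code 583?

Insert 594: h=12, slot 12 empty → index 12.
Insert 846: h=14, slot 14 empty → index 14.
Insert 192: h=8, slot 8 empty → index 8.
Insert 719: h=8, h2=16, slot 8 occupied → index 7.
Insert 73: h=8, h2=10, slot 8 occupied → index 1.
Insert 10: h=16, slot 16 empty → index 16.
Insert 382: h=6, slot 6 empty → index 6.
Insert 116: h=2, slot 2 empty → index 2.
Insert 840: h=1, h2=9, slot 1 occupied → index 10.
Insert 583: h=8, h2=8, slots 8,16,7 occupied → index 15.
Insert 473: h=2, h2=10, slots 2,12 occupied → index 5.
Table: [-, 73, 116, -, -, 473, 382, 719, 192, -, 840, -, 594, -, 846, 583, 10]

4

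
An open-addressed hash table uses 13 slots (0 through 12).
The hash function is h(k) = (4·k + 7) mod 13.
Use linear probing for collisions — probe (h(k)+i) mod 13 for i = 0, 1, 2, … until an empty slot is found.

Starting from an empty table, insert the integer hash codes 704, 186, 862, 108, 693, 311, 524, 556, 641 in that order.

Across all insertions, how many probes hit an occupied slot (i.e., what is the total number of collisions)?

17

Insert 704: h=2, slot 2 empty → index 2.
Insert 186: h=10, slot 10 empty → index 10.
Insert 862: h=10, slot 10 occupied → index 11.
Insert 108: h=10, slots 10,11 occupied → index 12.
Insert 693: h=10, slots 10,11,12 occupied → index 0.
Insert 311: h=3, slot 3 empty → index 3.
Insert 524: h=10, slots 10,11,12,0 occupied → index 1.
Insert 556: h=8, slot 8 empty → index 8.
Insert 641: h=10, slots 10,11,12,0,1,2,3 occupied → index 4.
Table: [693, 524, 704, 311, 641, _, _, _, 556, _, 186, 862, 108]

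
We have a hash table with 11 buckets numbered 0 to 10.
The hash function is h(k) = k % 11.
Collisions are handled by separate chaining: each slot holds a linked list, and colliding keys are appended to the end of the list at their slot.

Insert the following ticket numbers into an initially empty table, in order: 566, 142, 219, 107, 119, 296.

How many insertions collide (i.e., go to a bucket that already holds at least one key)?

2

566 -> bucket 5
142 -> bucket 10
219 -> bucket 10 (collision)
107 -> bucket 8
119 -> bucket 9
296 -> bucket 10 (collision)
Final buckets:
0: .
1: .
2: .
3: .
4: .
5: 566
6: .
7: .
8: 107
9: 119
10: 142 -> 219 -> 296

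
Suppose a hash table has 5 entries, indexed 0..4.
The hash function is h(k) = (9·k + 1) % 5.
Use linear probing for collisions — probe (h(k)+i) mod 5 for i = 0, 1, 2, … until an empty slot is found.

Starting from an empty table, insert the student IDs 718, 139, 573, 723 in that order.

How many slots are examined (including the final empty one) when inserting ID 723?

718 hashes to 3; slot 3 is free -> place at 3.
139 hashes to 2; slot 2 is free -> place at 2.
573 hashes to 3; 3 taken -> place at 4.
723 hashes to 3; 3,4 taken -> place at 0.
Table: [723, _, 139, 718, 573]

3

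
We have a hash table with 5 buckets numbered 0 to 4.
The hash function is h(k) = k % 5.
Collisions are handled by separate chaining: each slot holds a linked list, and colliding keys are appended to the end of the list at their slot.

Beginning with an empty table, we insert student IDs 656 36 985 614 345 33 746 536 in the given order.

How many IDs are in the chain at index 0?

2

656 -> bucket 1
36 -> bucket 1 (collision)
985 -> bucket 0
614 -> bucket 4
345 -> bucket 0 (collision)
33 -> bucket 3
746 -> bucket 1 (collision)
536 -> bucket 1 (collision)
Final buckets:
0: 985 -> 345
1: 656 -> 36 -> 746 -> 536
2: .
3: 33
4: 614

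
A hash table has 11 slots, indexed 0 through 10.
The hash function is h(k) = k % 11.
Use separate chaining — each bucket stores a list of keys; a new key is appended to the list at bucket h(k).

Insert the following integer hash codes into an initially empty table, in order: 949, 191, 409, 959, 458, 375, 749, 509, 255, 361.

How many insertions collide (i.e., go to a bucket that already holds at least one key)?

949 -> bucket 3
191 -> bucket 4
409 -> bucket 2
959 -> bucket 2 (collision)
458 -> bucket 7
375 -> bucket 1
749 -> bucket 1 (collision)
509 -> bucket 3 (collision)
255 -> bucket 2 (collision)
361 -> bucket 9
Final buckets:
0: ∅
1: 375 -> 749
2: 409 -> 959 -> 255
3: 949 -> 509
4: 191
5: ∅
6: ∅
7: 458
8: ∅
9: 361
10: ∅

4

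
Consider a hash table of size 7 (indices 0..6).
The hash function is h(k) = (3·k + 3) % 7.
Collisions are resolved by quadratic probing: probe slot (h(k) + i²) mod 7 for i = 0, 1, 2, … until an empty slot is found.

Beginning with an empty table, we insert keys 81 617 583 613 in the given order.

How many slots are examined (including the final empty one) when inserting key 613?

Insert 81: h=1, slot 1 empty => index 1.
Insert 617: h=6, slot 6 empty => index 6.
Insert 583: h=2, slot 2 empty => index 2.
Insert 613: h=1, slots 1,2 occupied => index 5.
Table: [∅, 81, 583, ∅, ∅, 613, 617]

3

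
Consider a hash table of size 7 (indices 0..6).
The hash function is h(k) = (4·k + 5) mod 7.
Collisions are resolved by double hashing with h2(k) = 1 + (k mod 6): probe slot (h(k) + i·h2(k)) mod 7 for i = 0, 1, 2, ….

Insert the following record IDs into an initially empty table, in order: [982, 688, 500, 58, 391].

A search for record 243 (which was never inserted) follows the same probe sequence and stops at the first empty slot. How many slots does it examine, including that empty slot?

3

982 hashes to 6; slot 6 is free -> place at 6.
688 hashes to 6, h2=5; 6 taken -> place at 4.
500 hashes to 3; slot 3 is free -> place at 3.
58 hashes to 6, h2=5; 6,4 taken -> place at 2.
391 hashes to 1; slot 1 is free -> place at 1.
Table: [∅, 391, 58, 500, 688, ∅, 982]
Lookup 243: h=4, h2=4, probe 4,1,5 → slot 5 empty, not found.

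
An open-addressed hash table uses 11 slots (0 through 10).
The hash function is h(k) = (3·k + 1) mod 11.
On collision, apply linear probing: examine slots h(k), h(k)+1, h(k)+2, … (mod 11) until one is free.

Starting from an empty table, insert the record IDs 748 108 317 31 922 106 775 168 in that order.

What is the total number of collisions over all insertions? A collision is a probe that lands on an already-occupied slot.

748 hashes to 1; slot 1 is free -> place at 1.
108 hashes to 6; slot 6 is free -> place at 6.
317 hashes to 6; 6 taken -> place at 7.
31 hashes to 6; 6,7 taken -> place at 8.
922 hashes to 6; 6,7,8 taken -> place at 9.
106 hashes to 0; slot 0 is free -> place at 0.
775 hashes to 5; slot 5 is free -> place at 5.
168 hashes to 10; slot 10 is free -> place at 10.
Table: [106, 748, -, -, -, 775, 108, 317, 31, 922, 168]

6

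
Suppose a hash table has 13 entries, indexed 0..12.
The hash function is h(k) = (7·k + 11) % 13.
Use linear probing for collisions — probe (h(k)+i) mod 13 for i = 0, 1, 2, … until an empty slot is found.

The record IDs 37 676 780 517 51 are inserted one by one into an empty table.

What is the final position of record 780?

12

37: h=10 -> slot 10
676: h=11 -> slot 11
780: h=11, probe 11,12 -> slot 12
517: h=3 -> slot 3
51: h=4 -> slot 4
Table: [., ., ., 517, 51, ., ., ., ., ., 37, 676, 780]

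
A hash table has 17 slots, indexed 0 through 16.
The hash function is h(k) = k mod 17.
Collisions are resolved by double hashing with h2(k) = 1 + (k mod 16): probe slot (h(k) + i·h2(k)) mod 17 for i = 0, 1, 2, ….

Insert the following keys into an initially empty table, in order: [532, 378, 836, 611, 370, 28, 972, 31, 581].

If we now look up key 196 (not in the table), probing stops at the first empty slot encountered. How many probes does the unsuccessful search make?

532: h=5 -> slot 5
378: h=4 -> slot 4
836: h=3 -> slot 3
611: h=16 -> slot 16
370: h=13 -> slot 13
28: h=11 -> slot 11
972: h=3, h2=13, probe 3,16,12 -> slot 12
31: h=14 -> slot 14
581: h=3, h2=6, probe 3,9 -> slot 9
Table: [—, —, —, 836, 378, 532, —, —, —, 581, —, 28, 972, 370, 31, —, 611]
Lookup 196: h=9, h2=5, probe 9,14,2 → slot 2 empty, not found.

3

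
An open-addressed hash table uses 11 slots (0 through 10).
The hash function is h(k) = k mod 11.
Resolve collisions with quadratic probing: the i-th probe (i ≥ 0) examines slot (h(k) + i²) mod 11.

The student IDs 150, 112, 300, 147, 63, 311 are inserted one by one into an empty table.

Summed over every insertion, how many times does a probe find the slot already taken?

150 hashes to 7; slot 7 is free => place at 7.
112 hashes to 2; slot 2 is free => place at 2.
300 hashes to 3; slot 3 is free => place at 3.
147 hashes to 4; slot 4 is free => place at 4.
63 hashes to 8; slot 8 is free => place at 8.
311 hashes to 3; 3,4,7 taken => place at 1.
Table: [., 311, 112, 300, 147, ., ., 150, 63, ., .]

3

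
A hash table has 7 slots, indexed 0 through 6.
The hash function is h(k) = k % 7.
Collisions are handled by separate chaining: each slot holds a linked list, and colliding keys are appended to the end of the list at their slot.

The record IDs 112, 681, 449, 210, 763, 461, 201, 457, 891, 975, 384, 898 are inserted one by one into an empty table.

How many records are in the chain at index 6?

Insert 112: h=0, bucket 0 empty → new chain.
Insert 681: h=2, bucket 2 empty → new chain.
Insert 449: h=1, bucket 1 empty → new chain.
Insert 210: h=0, bucket 0 nonempty → append to chain.
Insert 763: h=0, bucket 0 nonempty → append to chain.
Insert 461: h=6, bucket 6 empty → new chain.
Insert 201: h=5, bucket 5 empty → new chain.
Insert 457: h=2, bucket 2 nonempty → append to chain.
Insert 891: h=2, bucket 2 nonempty → append to chain.
Insert 975: h=2, bucket 2 nonempty → append to chain.
Insert 384: h=6, bucket 6 nonempty → append to chain.
Insert 898: h=2, bucket 2 nonempty → append to chain.
Final buckets:
0: 112 -> 210 -> 763
1: 449
2: 681 -> 457 -> 891 -> 975 -> 898
3: .
4: .
5: 201
6: 461 -> 384

2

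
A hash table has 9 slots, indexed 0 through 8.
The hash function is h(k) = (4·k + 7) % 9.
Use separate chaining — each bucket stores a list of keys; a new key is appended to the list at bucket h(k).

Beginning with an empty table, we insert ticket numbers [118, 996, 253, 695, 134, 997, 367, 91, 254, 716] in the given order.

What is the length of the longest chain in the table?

Insert 118: h=2, bucket 2 empty → new chain.
Insert 996: h=4, bucket 4 empty → new chain.
Insert 253: h=2, bucket 2 nonempty → append to chain.
Insert 695: h=6, bucket 6 empty → new chain.
Insert 134: h=3, bucket 3 empty → new chain.
Insert 997: h=8, bucket 8 empty → new chain.
Insert 367: h=8, bucket 8 nonempty → append to chain.
Insert 91: h=2, bucket 2 nonempty → append to chain.
Insert 254: h=6, bucket 6 nonempty → append to chain.
Insert 716: h=0, bucket 0 empty → new chain.
Final buckets:
0: 716
1: —
2: 118 -> 253 -> 91
3: 134
4: 996
5: —
6: 695 -> 254
7: —
8: 997 -> 367

3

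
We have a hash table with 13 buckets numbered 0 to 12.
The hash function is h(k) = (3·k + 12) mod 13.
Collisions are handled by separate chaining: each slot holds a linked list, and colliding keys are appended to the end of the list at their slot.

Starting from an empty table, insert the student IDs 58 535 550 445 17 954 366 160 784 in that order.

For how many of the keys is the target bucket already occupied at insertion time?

4

Insert 58: h=4, bucket 4 empty → new chain.
Insert 535: h=5, bucket 5 empty → new chain.
Insert 550: h=11, bucket 11 empty → new chain.
Insert 445: h=8, bucket 8 empty → new chain.
Insert 17: h=11, bucket 11 nonempty → append to chain.
Insert 954: h=1, bucket 1 empty → new chain.
Insert 366: h=5, bucket 5 nonempty → append to chain.
Insert 160: h=11, bucket 11 nonempty → append to chain.
Insert 784: h=11, bucket 11 nonempty → append to chain.
Final buckets:
0: -
1: 954
2: -
3: -
4: 58
5: 535 -> 366
6: -
7: -
8: 445
9: -
10: -
11: 550 -> 17 -> 160 -> 784
12: -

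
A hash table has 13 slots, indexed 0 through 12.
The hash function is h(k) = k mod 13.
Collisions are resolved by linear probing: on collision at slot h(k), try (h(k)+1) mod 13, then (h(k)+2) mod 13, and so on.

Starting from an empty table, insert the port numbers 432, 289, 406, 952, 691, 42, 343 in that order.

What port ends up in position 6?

952

Insert 432: h=3, slot 3 empty => index 3.
Insert 289: h=3, slot 3 occupied => index 4.
Insert 406: h=3, slots 3,4 occupied => index 5.
Insert 952: h=3, slots 3,4,5 occupied => index 6.
Insert 691: h=2, slot 2 empty => index 2.
Insert 42: h=3, slots 3,4,5,6 occupied => index 7.
Insert 343: h=5, slots 5,6,7 occupied => index 8.
Table: [., ., 691, 432, 289, 406, 952, 42, 343, ., ., ., .]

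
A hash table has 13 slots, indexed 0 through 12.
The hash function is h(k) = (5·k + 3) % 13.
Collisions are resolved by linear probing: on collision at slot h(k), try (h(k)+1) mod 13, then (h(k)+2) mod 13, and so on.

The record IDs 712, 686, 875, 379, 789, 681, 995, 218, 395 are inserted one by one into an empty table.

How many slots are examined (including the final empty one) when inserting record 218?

712: h=1 -> slot 1
686: h=1, probe 1,2 -> slot 2
875: h=10 -> slot 10
379: h=0 -> slot 0
789: h=9 -> slot 9
681: h=2, probe 2,3 -> slot 3
995: h=12 -> slot 12
218: h=1, probe 1,2,3,4 -> slot 4
395: h=2, probe 2,3,4,5 -> slot 5
Table: [379, 712, 686, 681, 218, 395, —, —, —, 789, 875, —, 995]

4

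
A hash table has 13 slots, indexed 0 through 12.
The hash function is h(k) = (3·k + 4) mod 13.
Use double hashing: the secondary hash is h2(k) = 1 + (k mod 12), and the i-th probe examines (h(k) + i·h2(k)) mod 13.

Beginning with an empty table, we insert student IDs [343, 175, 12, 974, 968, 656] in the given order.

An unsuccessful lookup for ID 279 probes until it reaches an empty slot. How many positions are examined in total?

343 hashes to 6; slot 6 is free => place at 6.
175 hashes to 9; slot 9 is free => place at 9.
12 hashes to 1; slot 1 is free => place at 1.
974 hashes to 1, h2=3; 1 taken => place at 4.
968 hashes to 9, h2=9; 9 taken => place at 5.
656 hashes to 9, h2=9; 9,5,1 taken => place at 10.
Table: [—, 12, —, —, 974, 968, 343, —, —, 175, 656, —, —]
Lookup 279: h=9, h2=4, probe 9,0 → slot 0 empty, not found.

2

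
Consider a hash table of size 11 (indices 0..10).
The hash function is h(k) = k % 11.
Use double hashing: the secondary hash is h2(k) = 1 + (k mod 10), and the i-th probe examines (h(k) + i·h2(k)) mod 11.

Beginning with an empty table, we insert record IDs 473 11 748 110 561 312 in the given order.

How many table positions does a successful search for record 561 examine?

473: h=0 → slot 0
11: h=0, h2=2, probe 0,2 → slot 2
748: h=0, h2=9, probe 0,9 → slot 9
110: h=0, h2=1, probe 0,1 → slot 1
561: h=0, h2=2, probe 0,2,4 → slot 4
312: h=4, h2=3, probe 4,7 → slot 7
Table: [473, 110, 11, ., 561, ., ., 312, ., 748, .]
Lookup 561: h=0, h2=2, probe 0,2,4 → found at 4.

3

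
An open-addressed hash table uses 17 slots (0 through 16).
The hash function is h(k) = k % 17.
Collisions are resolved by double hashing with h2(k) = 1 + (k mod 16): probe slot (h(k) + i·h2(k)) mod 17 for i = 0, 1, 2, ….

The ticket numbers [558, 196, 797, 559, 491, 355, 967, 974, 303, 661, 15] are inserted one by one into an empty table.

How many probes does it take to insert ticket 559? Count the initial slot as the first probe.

Insert 558: h=14, slot 14 empty => index 14.
Insert 196: h=9, slot 9 empty => index 9.
Insert 797: h=15, slot 15 empty => index 15.
Insert 559: h=15, h2=16, slots 15,14 occupied => index 13.
Insert 491: h=15, h2=12, slot 15 occupied => index 10.
Insert 355: h=15, h2=4, slot 15 occupied => index 2.
Insert 967: h=15, h2=8, slot 15 occupied => index 6.
Insert 974: h=5, slot 5 empty => index 5.
Insert 303: h=14, h2=16, slots 14,13 occupied => index 12.
Insert 661: h=15, h2=6, slot 15 occupied => index 4.
Insert 15: h=15, h2=16, slots 15,14,13,12 occupied => index 11.
Table: [., ., 355, ., 661, 974, 967, ., ., 196, 491, 15, 303, 559, 558, 797, .]

3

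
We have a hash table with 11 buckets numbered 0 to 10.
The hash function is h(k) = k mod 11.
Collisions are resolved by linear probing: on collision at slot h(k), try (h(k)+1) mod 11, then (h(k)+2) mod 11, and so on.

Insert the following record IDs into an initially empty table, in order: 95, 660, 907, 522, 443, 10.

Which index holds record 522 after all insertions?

Insert 95: h=7, slot 7 empty -> index 7.
Insert 660: h=0, slot 0 empty -> index 0.
Insert 907: h=5, slot 5 empty -> index 5.
Insert 522: h=5, slot 5 occupied -> index 6.
Insert 443: h=3, slot 3 empty -> index 3.
Insert 10: h=10, slot 10 empty -> index 10.
Table: [660, _, _, 443, _, 907, 522, 95, _, _, 10]

6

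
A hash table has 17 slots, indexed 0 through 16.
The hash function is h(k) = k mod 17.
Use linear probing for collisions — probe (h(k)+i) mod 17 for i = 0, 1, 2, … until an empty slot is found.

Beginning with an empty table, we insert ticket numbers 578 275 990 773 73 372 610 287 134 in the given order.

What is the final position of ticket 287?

1

578 hashes to 0; slot 0 is free → place at 0.
275 hashes to 3; slot 3 is free → place at 3.
990 hashes to 4; slot 4 is free → place at 4.
773 hashes to 8; slot 8 is free → place at 8.
73 hashes to 5; slot 5 is free → place at 5.
372 hashes to 15; slot 15 is free → place at 15.
610 hashes to 15; 15 taken → place at 16.
287 hashes to 15; 15,16,0 taken → place at 1.
134 hashes to 15; 15,16,0,1 taken → place at 2.
Table: [578, 287, 134, 275, 990, 73, ∅, ∅, 773, ∅, ∅, ∅, ∅, ∅, ∅, 372, 610]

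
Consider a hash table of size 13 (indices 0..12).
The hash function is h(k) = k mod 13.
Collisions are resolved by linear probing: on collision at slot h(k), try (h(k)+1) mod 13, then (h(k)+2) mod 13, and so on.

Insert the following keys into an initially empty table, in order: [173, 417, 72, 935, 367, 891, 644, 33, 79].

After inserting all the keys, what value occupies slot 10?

Insert 173: h=4, slot 4 empty => index 4.
Insert 417: h=1, slot 1 empty => index 1.
Insert 72: h=7, slot 7 empty => index 7.
Insert 935: h=12, slot 12 empty => index 12.
Insert 367: h=3, slot 3 empty => index 3.
Insert 891: h=7, slot 7 occupied => index 8.
Insert 644: h=7, slots 7,8 occupied => index 9.
Insert 33: h=7, slots 7,8,9 occupied => index 10.
Insert 79: h=1, slot 1 occupied => index 2.
Table: [∅, 417, 79, 367, 173, ∅, ∅, 72, 891, 644, 33, ∅, 935]

33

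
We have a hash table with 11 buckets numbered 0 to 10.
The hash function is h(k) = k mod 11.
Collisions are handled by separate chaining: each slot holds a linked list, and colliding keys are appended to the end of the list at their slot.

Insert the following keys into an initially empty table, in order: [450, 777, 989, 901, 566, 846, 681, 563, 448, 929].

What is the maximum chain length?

5

450 -> bucket 10
777 -> bucket 7
989 -> bucket 10 (collision)
901 -> bucket 10 (collision)
566 -> bucket 5
846 -> bucket 10 (collision)
681 -> bucket 10 (collision)
563 -> bucket 2
448 -> bucket 8
929 -> bucket 5 (collision)
Final buckets:
0: —
1: —
2: 563
3: —
4: —
5: 566 -> 929
6: —
7: 777
8: 448
9: —
10: 450 -> 989 -> 901 -> 846 -> 681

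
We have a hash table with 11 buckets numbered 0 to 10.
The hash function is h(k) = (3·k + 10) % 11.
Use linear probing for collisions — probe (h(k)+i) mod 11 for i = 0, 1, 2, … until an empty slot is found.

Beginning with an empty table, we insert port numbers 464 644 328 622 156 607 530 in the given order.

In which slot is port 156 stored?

Insert 464: h=5, slot 5 empty => index 5.
Insert 644: h=6, slot 6 empty => index 6.
Insert 328: h=4, slot 4 empty => index 4.
Insert 622: h=6, slot 6 occupied => index 7.
Insert 156: h=5, slots 5,6,7 occupied => index 8.
Insert 607: h=5, slots 5,6,7,8 occupied => index 9.
Insert 530: h=5, slots 5,6,7,8,9 occupied => index 10.
Table: [∅, ∅, ∅, ∅, 328, 464, 644, 622, 156, 607, 530]

8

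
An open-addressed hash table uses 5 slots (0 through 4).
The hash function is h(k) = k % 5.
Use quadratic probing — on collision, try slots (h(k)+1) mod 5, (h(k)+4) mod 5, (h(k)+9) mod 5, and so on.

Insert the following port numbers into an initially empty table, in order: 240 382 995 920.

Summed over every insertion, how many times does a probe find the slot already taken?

3

Insert 240: h=0, slot 0 empty -> index 0.
Insert 382: h=2, slot 2 empty -> index 2.
Insert 995: h=0, slot 0 occupied -> index 1.
Insert 920: h=0, slots 0,1 occupied -> index 4.
Table: [240, 995, 382, —, 920]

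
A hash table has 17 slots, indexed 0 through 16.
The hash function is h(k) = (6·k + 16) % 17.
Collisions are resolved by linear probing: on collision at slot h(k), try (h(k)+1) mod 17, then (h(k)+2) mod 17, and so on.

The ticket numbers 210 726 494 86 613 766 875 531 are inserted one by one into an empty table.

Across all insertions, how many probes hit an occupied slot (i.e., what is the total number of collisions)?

Insert 210: h=1, slot 1 empty => index 1.
Insert 726: h=3, slot 3 empty => index 3.
Insert 494: h=5, slot 5 empty => index 5.
Insert 86: h=5, slot 5 occupied => index 6.
Insert 613: h=5, slots 5,6 occupied => index 7.
Insert 766: h=5, slots 5,6,7 occupied => index 8.
Insert 875: h=13, slot 13 empty => index 13.
Insert 531: h=6, slots 6,7,8 occupied => index 9.
Table: [∅, 210, ∅, 726, ∅, 494, 86, 613, 766, 531, ∅, ∅, ∅, 875, ∅, ∅, ∅]

9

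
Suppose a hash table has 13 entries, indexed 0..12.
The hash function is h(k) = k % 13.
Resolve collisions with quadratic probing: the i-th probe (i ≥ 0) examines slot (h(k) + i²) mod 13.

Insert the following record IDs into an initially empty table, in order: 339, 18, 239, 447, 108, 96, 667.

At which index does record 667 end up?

0

Insert 339: h=1, slot 1 empty -> index 1.
Insert 18: h=5, slot 5 empty -> index 5.
Insert 239: h=5, slot 5 occupied -> index 6.
Insert 447: h=5, slots 5,6 occupied -> index 9.
Insert 108: h=4, slot 4 empty -> index 4.
Insert 96: h=5, slots 5,6,9,1 occupied -> index 8.
Insert 667: h=4, slots 4,5,8 occupied -> index 0.
Table: [667, 339, ., ., 108, 18, 239, ., 96, 447, ., ., .]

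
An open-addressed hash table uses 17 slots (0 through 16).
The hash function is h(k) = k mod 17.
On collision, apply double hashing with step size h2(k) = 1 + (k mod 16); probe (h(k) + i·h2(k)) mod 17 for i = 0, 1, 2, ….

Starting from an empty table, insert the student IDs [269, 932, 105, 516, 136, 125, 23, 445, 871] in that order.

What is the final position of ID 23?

269 hashes to 14; slot 14 is free → place at 14.
932 hashes to 14, h2=5; 14 taken → place at 2.
105 hashes to 3; slot 3 is free → place at 3.
516 hashes to 6; slot 6 is free → place at 6.
136 hashes to 0; slot 0 is free → place at 0.
125 hashes to 6, h2=14; 6,3,0,14 taken → place at 11.
23 hashes to 6, h2=8; 6,14 taken → place at 5.
445 hashes to 3, h2=14; 3,0,14,11 taken → place at 8.
871 hashes to 4; slot 4 is free → place at 4.
Table: [136, _, 932, 105, 871, 23, 516, _, 445, _, _, 125, _, _, 269, _, _]

5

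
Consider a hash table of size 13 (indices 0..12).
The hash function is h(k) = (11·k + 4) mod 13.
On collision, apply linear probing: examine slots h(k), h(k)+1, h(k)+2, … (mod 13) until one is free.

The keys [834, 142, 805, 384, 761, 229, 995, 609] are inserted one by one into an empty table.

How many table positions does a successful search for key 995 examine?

3

834: h=0 -> slot 0
142: h=6 -> slot 6
805: h=6, probe 6,7 -> slot 7
384: h=3 -> slot 3
761: h=3, probe 3,4 -> slot 4
229: h=1 -> slot 1
995: h=3, probe 3,4,5 -> slot 5
609: h=8 -> slot 8
Table: [834, 229, ., 384, 761, 995, 142, 805, 609, ., ., ., .]
Lookup 995: h=3, probe 3,4,5 → found at 5.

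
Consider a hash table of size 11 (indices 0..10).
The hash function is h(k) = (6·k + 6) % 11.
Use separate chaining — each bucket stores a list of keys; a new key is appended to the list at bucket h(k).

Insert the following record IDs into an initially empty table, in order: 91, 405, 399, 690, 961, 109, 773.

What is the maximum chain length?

3

Insert 91: h=2, bucket 2 empty → new chain.
Insert 405: h=5, bucket 5 empty → new chain.
Insert 399: h=2, bucket 2 nonempty → append to chain.
Insert 690: h=10, bucket 10 empty → new chain.
Insert 961: h=8, bucket 8 empty → new chain.
Insert 109: h=0, bucket 0 empty → new chain.
Insert 773: h=2, bucket 2 nonempty → append to chain.
Final buckets:
0: 109
1: .
2: 91 -> 399 -> 773
3: .
4: .
5: 405
6: .
7: .
8: 961
9: .
10: 690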